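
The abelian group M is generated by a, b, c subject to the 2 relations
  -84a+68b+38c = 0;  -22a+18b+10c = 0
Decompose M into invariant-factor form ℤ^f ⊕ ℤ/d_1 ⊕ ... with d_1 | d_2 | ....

Answer: M ≅ ℤ^1 ⊕ ℤ/2 ⊕ ℤ/2

Derivation:
rank_ℚ(R)=2; free=3−2=1
SNF(R) diag = [2, 2] → torsion [2, 2]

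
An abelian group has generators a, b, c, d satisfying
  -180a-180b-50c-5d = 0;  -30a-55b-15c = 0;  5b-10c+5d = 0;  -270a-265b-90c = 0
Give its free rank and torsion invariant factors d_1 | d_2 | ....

Answer: M ≅ ℤ/5 ⊕ ℤ/5 ⊕ ℤ/15 ⊕ ℤ/30

Derivation:
rank_ℚ(R)=4; free=4−4=0
SNF(R) diag = [5, 5, 15, 30] → torsion [5, 5, 15, 30]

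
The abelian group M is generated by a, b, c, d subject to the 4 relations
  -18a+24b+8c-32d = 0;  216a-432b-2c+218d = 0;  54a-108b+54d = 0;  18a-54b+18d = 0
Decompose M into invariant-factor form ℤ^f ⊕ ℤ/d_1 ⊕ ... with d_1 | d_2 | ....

rank_ℚ(R)=4; free=4−4=0
SNF(R) diag = [2, 6, 18, 54] → torsion [2, 6, 18, 54]

Answer: M ≅ ℤ/2 ⊕ ℤ/6 ⊕ ℤ/18 ⊕ ℤ/54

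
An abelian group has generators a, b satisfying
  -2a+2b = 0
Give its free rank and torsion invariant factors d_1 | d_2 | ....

Answer: M ≅ ℤ^1 ⊕ ℤ/2

Derivation:
rank_ℚ(R)=1; free=2−1=1
SNF(R) diag = [2] → torsion [2]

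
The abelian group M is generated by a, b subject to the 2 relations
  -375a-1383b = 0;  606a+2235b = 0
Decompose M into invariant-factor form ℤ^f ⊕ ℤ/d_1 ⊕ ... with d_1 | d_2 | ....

rank_ℚ(R)=2; free=2−2=0
SNF(R) diag = [3, 9] → torsion [3, 9]

Answer: M ≅ ℤ/3 ⊕ ℤ/9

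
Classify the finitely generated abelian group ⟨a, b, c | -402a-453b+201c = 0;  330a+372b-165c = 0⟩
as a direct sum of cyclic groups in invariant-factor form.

rank_ℚ(R)=2; free=3−2=1
SNF(R) diag = [3, 9] → torsion [3, 9]

Answer: M ≅ ℤ^1 ⊕ ℤ/3 ⊕ ℤ/9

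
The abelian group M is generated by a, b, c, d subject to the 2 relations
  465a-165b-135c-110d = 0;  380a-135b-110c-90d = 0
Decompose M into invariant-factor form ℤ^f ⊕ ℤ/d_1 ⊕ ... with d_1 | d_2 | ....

Answer: M ≅ ℤ^2 ⊕ ℤ/5 ⊕ ℤ/5

Derivation:
rank_ℚ(R)=2; free=4−2=2
SNF(R) diag = [5, 5] → torsion [5, 5]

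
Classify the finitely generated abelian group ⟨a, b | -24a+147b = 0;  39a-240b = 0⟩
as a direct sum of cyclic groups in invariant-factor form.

rank_ℚ(R)=2; free=2−2=0
SNF(R) diag = [3, 9] → torsion [3, 9]

Answer: M ≅ ℤ/3 ⊕ ℤ/9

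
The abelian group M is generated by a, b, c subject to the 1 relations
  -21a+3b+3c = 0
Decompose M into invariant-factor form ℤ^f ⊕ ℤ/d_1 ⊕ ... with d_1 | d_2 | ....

rank_ℚ(R)=1; free=3−1=2
SNF(R) diag = [3] → torsion [3]

Answer: M ≅ ℤ^2 ⊕ ℤ/3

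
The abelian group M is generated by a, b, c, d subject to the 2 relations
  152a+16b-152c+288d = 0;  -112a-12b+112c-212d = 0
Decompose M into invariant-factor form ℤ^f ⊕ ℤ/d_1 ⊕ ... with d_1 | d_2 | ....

rank_ℚ(R)=2; free=4−2=2
SNF(R) diag = [4, 8] → torsion [4, 8]

Answer: M ≅ ℤ^2 ⊕ ℤ/4 ⊕ ℤ/8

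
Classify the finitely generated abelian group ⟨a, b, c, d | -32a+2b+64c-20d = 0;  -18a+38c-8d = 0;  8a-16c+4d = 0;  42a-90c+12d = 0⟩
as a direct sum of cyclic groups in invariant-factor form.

rank_ℚ(R)=4; free=4−4=0
SNF(R) diag = [2, 2, 4, 12] → torsion [2, 2, 4, 12]

Answer: M ≅ ℤ/2 ⊕ ℤ/2 ⊕ ℤ/4 ⊕ ℤ/12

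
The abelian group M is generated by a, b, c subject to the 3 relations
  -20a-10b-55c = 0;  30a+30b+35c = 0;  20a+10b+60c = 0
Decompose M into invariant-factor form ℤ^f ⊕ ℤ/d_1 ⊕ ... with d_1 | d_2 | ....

Answer: M ≅ ℤ/5 ⊕ ℤ/10 ⊕ ℤ/30

Derivation:
rank_ℚ(R)=3; free=3−3=0
SNF(R) diag = [5, 10, 30] → torsion [5, 10, 30]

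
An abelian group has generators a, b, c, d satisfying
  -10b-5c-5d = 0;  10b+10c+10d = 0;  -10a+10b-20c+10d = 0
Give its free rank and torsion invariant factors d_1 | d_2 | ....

rank_ℚ(R)=3; free=4−3=1
SNF(R) diag = [5, 10, 10] → torsion [5, 10, 10]

Answer: M ≅ ℤ^1 ⊕ ℤ/5 ⊕ ℤ/10 ⊕ ℤ/10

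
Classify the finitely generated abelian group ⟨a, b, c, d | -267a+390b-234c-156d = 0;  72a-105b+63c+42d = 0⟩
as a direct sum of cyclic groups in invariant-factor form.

rank_ℚ(R)=2; free=4−2=2
SNF(R) diag = [3, 3] → torsion [3, 3]

Answer: M ≅ ℤ^2 ⊕ ℤ/3 ⊕ ℤ/3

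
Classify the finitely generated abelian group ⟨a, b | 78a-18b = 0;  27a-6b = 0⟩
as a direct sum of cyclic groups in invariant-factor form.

Answer: M ≅ ℤ/3 ⊕ ℤ/6

Derivation:
rank_ℚ(R)=2; free=2−2=0
SNF(R) diag = [3, 6] → torsion [3, 6]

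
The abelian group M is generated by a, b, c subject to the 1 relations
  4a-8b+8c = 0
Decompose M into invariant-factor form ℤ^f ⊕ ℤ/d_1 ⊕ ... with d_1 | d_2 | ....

rank_ℚ(R)=1; free=3−1=2
SNF(R) diag = [4] → torsion [4]

Answer: M ≅ ℤ^2 ⊕ ℤ/4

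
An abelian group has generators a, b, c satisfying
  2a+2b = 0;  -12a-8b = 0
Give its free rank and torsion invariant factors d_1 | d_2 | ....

rank_ℚ(R)=2; free=3−2=1
SNF(R) diag = [2, 4] → torsion [2, 4]

Answer: M ≅ ℤ^1 ⊕ ℤ/2 ⊕ ℤ/4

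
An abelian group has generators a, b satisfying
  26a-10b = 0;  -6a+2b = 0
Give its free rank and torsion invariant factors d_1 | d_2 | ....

Answer: M ≅ ℤ/2 ⊕ ℤ/4

Derivation:
rank_ℚ(R)=2; free=2−2=0
SNF(R) diag = [2, 4] → torsion [2, 4]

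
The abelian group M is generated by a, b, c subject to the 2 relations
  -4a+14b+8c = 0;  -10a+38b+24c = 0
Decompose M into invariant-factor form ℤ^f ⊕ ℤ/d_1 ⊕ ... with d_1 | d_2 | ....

Answer: M ≅ ℤ^1 ⊕ ℤ/2 ⊕ ℤ/2

Derivation:
rank_ℚ(R)=2; free=3−2=1
SNF(R) diag = [2, 2] → torsion [2, 2]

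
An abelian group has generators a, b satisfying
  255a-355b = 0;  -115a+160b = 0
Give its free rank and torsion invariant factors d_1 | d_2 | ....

rank_ℚ(R)=2; free=2−2=0
SNF(R) diag = [5, 5] → torsion [5, 5]

Answer: M ≅ ℤ/5 ⊕ ℤ/5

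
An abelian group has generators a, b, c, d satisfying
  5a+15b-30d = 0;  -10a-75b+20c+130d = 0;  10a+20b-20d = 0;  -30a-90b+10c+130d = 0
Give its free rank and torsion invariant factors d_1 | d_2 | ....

Answer: M ≅ ℤ/5 ⊕ ℤ/5 ⊕ ℤ/10 ⊕ ℤ/20

Derivation:
rank_ℚ(R)=4; free=4−4=0
SNF(R) diag = [5, 5, 10, 20] → torsion [5, 5, 10, 20]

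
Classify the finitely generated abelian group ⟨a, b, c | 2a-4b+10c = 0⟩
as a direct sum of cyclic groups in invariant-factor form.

Answer: M ≅ ℤ^2 ⊕ ℤ/2

Derivation:
rank_ℚ(R)=1; free=3−1=2
SNF(R) diag = [2] → torsion [2]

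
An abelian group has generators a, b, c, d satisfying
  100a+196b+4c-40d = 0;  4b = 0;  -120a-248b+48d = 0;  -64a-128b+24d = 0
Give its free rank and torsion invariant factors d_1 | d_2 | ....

Answer: M ≅ ℤ/4 ⊕ ℤ/4 ⊕ ℤ/8 ⊕ ℤ/24

Derivation:
rank_ℚ(R)=4; free=4−4=0
SNF(R) diag = [4, 4, 8, 24] → torsion [4, 4, 8, 24]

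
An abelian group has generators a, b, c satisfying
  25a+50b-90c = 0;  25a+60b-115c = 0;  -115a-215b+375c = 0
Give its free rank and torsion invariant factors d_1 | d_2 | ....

Answer: M ≅ ℤ/5 ⊕ ℤ/5 ⊕ ℤ/15

Derivation:
rank_ℚ(R)=3; free=3−3=0
SNF(R) diag = [5, 5, 15] → torsion [5, 5, 15]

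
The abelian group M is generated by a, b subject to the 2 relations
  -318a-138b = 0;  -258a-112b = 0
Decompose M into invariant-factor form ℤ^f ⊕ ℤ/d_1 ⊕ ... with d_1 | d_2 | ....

rank_ℚ(R)=2; free=2−2=0
SNF(R) diag = [2, 6] → torsion [2, 6]

Answer: M ≅ ℤ/2 ⊕ ℤ/6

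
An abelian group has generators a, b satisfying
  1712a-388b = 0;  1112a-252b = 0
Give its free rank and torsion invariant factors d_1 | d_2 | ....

rank_ℚ(R)=2; free=2−2=0
SNF(R) diag = [4, 8] → torsion [4, 8]

Answer: M ≅ ℤ/4 ⊕ ℤ/8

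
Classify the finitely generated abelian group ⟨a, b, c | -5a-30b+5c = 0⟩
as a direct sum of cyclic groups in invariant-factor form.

Answer: M ≅ ℤ^2 ⊕ ℤ/5

Derivation:
rank_ℚ(R)=1; free=3−1=2
SNF(R) diag = [5] → torsion [5]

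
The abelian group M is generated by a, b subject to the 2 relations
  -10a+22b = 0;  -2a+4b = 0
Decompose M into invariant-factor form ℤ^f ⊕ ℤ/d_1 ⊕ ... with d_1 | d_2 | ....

Answer: M ≅ ℤ/2 ⊕ ℤ/2

Derivation:
rank_ℚ(R)=2; free=2−2=0
SNF(R) diag = [2, 2] → torsion [2, 2]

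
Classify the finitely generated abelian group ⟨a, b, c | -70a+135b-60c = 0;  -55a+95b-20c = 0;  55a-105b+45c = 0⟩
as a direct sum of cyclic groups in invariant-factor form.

Answer: M ≅ ℤ/5 ⊕ ℤ/5 ⊕ ℤ/15

Derivation:
rank_ℚ(R)=3; free=3−3=0
SNF(R) diag = [5, 5, 15] → torsion [5, 5, 15]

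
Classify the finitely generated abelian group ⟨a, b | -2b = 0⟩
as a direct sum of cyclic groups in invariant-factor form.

rank_ℚ(R)=1; free=2−1=1
SNF(R) diag = [2] → torsion [2]

Answer: M ≅ ℤ^1 ⊕ ℤ/2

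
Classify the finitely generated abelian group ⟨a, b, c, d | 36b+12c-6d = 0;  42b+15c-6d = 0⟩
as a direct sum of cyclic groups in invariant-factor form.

Answer: M ≅ ℤ^2 ⊕ ℤ/3 ⊕ ℤ/6

Derivation:
rank_ℚ(R)=2; free=4−2=2
SNF(R) diag = [3, 6] → torsion [3, 6]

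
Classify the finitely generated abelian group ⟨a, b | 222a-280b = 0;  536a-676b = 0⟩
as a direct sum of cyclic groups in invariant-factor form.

Answer: M ≅ ℤ/2 ⊕ ℤ/4

Derivation:
rank_ℚ(R)=2; free=2−2=0
SNF(R) diag = [2, 4] → torsion [2, 4]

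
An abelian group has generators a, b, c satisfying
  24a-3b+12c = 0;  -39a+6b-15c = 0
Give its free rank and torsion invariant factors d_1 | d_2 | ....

rank_ℚ(R)=2; free=3−2=1
SNF(R) diag = [3, 9] → torsion [3, 9]

Answer: M ≅ ℤ^1 ⊕ ℤ/3 ⊕ ℤ/9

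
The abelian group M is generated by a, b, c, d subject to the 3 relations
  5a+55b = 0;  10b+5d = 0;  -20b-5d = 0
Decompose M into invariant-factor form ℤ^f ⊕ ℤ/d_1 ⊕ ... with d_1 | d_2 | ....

rank_ℚ(R)=3; free=4−3=1
SNF(R) diag = [5, 5, 10] → torsion [5, 5, 10]

Answer: M ≅ ℤ^1 ⊕ ℤ/5 ⊕ ℤ/5 ⊕ ℤ/10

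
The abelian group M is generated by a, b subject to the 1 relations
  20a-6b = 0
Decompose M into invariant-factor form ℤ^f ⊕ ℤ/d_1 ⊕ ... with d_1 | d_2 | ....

Answer: M ≅ ℤ^1 ⊕ ℤ/2

Derivation:
rank_ℚ(R)=1; free=2−1=1
SNF(R) diag = [2] → torsion [2]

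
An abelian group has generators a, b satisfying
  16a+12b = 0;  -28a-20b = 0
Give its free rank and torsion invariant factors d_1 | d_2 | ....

rank_ℚ(R)=2; free=2−2=0
SNF(R) diag = [4, 4] → torsion [4, 4]

Answer: M ≅ ℤ/4 ⊕ ℤ/4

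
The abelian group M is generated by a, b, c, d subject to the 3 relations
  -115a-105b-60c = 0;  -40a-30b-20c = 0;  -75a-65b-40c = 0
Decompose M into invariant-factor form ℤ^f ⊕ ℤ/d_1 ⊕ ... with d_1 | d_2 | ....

Answer: M ≅ ℤ^1 ⊕ ℤ/5 ⊕ ℤ/10 ⊕ ℤ/20

Derivation:
rank_ℚ(R)=3; free=4−3=1
SNF(R) diag = [5, 10, 20] → torsion [5, 10, 20]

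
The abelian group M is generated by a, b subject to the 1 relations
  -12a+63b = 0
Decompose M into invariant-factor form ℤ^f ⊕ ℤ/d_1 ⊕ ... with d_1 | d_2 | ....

rank_ℚ(R)=1; free=2−1=1
SNF(R) diag = [3] → torsion [3]

Answer: M ≅ ℤ^1 ⊕ ℤ/3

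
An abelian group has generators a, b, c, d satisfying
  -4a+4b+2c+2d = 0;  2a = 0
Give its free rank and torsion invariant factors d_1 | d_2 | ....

rank_ℚ(R)=2; free=4−2=2
SNF(R) diag = [2, 2] → torsion [2, 2]

Answer: M ≅ ℤ^2 ⊕ ℤ/2 ⊕ ℤ/2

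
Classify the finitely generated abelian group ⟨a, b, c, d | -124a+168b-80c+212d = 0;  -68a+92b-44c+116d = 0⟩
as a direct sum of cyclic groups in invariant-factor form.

Answer: M ≅ ℤ^2 ⊕ ℤ/4 ⊕ ℤ/4

Derivation:
rank_ℚ(R)=2; free=4−2=2
SNF(R) diag = [4, 4] → torsion [4, 4]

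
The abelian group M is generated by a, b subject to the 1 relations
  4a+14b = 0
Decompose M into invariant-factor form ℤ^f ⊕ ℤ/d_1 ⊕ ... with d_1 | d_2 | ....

rank_ℚ(R)=1; free=2−1=1
SNF(R) diag = [2] → torsion [2]

Answer: M ≅ ℤ^1 ⊕ ℤ/2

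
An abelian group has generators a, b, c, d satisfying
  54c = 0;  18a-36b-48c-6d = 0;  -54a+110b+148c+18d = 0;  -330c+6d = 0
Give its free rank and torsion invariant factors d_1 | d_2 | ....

Answer: M ≅ ℤ/2 ⊕ ℤ/6 ⊕ ℤ/18 ⊕ ℤ/54

Derivation:
rank_ℚ(R)=4; free=4−4=0
SNF(R) diag = [2, 6, 18, 54] → torsion [2, 6, 18, 54]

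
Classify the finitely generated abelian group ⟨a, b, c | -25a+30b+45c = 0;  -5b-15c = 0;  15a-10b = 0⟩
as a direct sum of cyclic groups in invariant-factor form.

rank_ℚ(R)=3; free=3−3=0
SNF(R) diag = [5, 5, 15] → torsion [5, 5, 15]

Answer: M ≅ ℤ/5 ⊕ ℤ/5 ⊕ ℤ/15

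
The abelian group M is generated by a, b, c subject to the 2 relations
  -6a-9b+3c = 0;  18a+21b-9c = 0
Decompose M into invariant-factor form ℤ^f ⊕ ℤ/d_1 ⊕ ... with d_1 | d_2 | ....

rank_ℚ(R)=2; free=3−2=1
SNF(R) diag = [3, 6] → torsion [3, 6]

Answer: M ≅ ℤ^1 ⊕ ℤ/3 ⊕ ℤ/6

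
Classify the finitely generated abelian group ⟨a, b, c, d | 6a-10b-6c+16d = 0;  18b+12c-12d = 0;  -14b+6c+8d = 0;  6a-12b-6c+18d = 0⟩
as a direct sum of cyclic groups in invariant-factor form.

Answer: M ≅ ℤ/2 ⊕ ℤ/6 ⊕ ℤ/6 ⊕ ℤ/18

Derivation:
rank_ℚ(R)=4; free=4−4=0
SNF(R) diag = [2, 6, 6, 18] → torsion [2, 6, 6, 18]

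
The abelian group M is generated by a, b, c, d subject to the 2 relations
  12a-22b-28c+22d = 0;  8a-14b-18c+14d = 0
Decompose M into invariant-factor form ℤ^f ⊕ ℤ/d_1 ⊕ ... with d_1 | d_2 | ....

rank_ℚ(R)=2; free=4−2=2
SNF(R) diag = [2, 2] → torsion [2, 2]

Answer: M ≅ ℤ^2 ⊕ ℤ/2 ⊕ ℤ/2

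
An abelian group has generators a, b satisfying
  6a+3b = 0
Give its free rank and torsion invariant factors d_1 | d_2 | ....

rank_ℚ(R)=1; free=2−1=1
SNF(R) diag = [3] → torsion [3]

Answer: M ≅ ℤ^1 ⊕ ℤ/3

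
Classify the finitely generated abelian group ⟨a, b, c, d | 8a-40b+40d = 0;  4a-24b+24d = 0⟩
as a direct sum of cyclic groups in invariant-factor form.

Answer: M ≅ ℤ^2 ⊕ ℤ/4 ⊕ ℤ/8

Derivation:
rank_ℚ(R)=2; free=4−2=2
SNF(R) diag = [4, 8] → torsion [4, 8]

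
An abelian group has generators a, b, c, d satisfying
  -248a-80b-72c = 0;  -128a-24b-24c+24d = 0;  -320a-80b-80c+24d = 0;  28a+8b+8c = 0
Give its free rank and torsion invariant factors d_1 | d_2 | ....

Answer: M ≅ ℤ/4 ⊕ ℤ/8 ⊕ ℤ/8 ⊕ ℤ/24

Derivation:
rank_ℚ(R)=4; free=4−4=0
SNF(R) diag = [4, 8, 8, 24] → torsion [4, 8, 8, 24]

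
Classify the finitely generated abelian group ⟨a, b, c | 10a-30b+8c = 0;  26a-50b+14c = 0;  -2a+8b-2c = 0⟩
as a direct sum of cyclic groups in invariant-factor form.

rank_ℚ(R)=3; free=3−3=0
SNF(R) diag = [2, 2, 6] → torsion [2, 2, 6]

Answer: M ≅ ℤ/2 ⊕ ℤ/2 ⊕ ℤ/6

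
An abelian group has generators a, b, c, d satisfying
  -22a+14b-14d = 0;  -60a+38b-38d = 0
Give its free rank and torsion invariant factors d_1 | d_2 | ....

rank_ℚ(R)=2; free=4−2=2
SNF(R) diag = [2, 2] → torsion [2, 2]

Answer: M ≅ ℤ^2 ⊕ ℤ/2 ⊕ ℤ/2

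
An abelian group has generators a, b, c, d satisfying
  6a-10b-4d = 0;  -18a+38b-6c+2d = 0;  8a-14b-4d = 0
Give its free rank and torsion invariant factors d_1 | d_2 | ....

Answer: M ≅ ℤ^1 ⊕ ℤ/2 ⊕ ℤ/2 ⊕ ℤ/6

Derivation:
rank_ℚ(R)=3; free=4−3=1
SNF(R) diag = [2, 2, 6] → torsion [2, 2, 6]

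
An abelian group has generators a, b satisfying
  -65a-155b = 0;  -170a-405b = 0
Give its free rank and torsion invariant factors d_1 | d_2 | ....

rank_ℚ(R)=2; free=2−2=0
SNF(R) diag = [5, 5] → torsion [5, 5]

Answer: M ≅ ℤ/5 ⊕ ℤ/5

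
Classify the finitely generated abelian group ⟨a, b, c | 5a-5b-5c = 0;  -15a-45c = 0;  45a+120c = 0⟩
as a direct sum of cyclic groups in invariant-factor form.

rank_ℚ(R)=3; free=3−3=0
SNF(R) diag = [5, 15, 15] → torsion [5, 15, 15]

Answer: M ≅ ℤ/5 ⊕ ℤ/15 ⊕ ℤ/15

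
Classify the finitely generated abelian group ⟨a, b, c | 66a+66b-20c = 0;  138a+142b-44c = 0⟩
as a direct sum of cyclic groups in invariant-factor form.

rank_ℚ(R)=2; free=3−2=1
SNF(R) diag = [2, 4] → torsion [2, 4]

Answer: M ≅ ℤ^1 ⊕ ℤ/2 ⊕ ℤ/4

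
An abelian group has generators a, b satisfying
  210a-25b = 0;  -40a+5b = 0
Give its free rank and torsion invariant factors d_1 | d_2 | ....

rank_ℚ(R)=2; free=2−2=0
SNF(R) diag = [5, 10] → torsion [5, 10]

Answer: M ≅ ℤ/5 ⊕ ℤ/10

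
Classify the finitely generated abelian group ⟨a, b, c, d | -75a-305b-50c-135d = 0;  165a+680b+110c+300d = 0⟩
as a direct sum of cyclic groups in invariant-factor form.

rank_ℚ(R)=2; free=4−2=2
SNF(R) diag = [5, 15] → torsion [5, 15]

Answer: M ≅ ℤ^2 ⊕ ℤ/5 ⊕ ℤ/15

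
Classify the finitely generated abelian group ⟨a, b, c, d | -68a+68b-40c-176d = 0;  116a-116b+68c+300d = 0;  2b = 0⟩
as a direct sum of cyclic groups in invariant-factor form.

Answer: M ≅ ℤ^1 ⊕ ℤ/2 ⊕ ℤ/4 ⊕ ℤ/4

Derivation:
rank_ℚ(R)=3; free=4−3=1
SNF(R) diag = [2, 4, 4] → torsion [2, 4, 4]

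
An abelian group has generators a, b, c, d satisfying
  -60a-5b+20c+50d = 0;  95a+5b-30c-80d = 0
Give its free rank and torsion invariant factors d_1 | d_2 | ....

rank_ℚ(R)=2; free=4−2=2
SNF(R) diag = [5, 5] → torsion [5, 5]

Answer: M ≅ ℤ^2 ⊕ ℤ/5 ⊕ ℤ/5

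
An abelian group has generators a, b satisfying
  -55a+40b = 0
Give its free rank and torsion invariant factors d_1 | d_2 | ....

rank_ℚ(R)=1; free=2−1=1
SNF(R) diag = [5] → torsion [5]

Answer: M ≅ ℤ^1 ⊕ ℤ/5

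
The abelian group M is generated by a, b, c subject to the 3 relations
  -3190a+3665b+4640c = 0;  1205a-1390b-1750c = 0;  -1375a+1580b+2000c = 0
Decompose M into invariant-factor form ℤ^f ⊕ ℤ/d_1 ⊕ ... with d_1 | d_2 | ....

rank_ℚ(R)=3; free=3−3=0
SNF(R) diag = [5, 15, 30] → torsion [5, 15, 30]

Answer: M ≅ ℤ/5 ⊕ ℤ/15 ⊕ ℤ/30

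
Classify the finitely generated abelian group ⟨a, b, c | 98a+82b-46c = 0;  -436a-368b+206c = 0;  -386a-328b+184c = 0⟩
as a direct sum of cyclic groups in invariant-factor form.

rank_ℚ(R)=3; free=3−3=0
SNF(R) diag = [2, 6, 18] → torsion [2, 6, 18]

Answer: M ≅ ℤ/2 ⊕ ℤ/6 ⊕ ℤ/18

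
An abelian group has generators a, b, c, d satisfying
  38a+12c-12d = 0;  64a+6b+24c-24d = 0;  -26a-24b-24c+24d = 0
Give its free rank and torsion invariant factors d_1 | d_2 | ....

Answer: M ≅ ℤ^1 ⊕ ℤ/2 ⊕ ℤ/6 ⊕ ℤ/12

Derivation:
rank_ℚ(R)=3; free=4−3=1
SNF(R) diag = [2, 6, 12] → torsion [2, 6, 12]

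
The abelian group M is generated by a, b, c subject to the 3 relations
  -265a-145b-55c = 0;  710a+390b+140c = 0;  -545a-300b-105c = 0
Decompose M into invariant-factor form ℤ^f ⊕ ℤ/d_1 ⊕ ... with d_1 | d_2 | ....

Answer: M ≅ ℤ/5 ⊕ ℤ/5 ⊕ ℤ/10

Derivation:
rank_ℚ(R)=3; free=3−3=0
SNF(R) diag = [5, 5, 10] → torsion [5, 5, 10]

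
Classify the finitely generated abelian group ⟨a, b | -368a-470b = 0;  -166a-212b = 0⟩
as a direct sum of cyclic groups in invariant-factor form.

rank_ℚ(R)=2; free=2−2=0
SNF(R) diag = [2, 2] → torsion [2, 2]

Answer: M ≅ ℤ/2 ⊕ ℤ/2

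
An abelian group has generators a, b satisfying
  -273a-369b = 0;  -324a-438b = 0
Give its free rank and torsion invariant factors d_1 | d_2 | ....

rank_ℚ(R)=2; free=2−2=0
SNF(R) diag = [3, 6] → torsion [3, 6]

Answer: M ≅ ℤ/3 ⊕ ℤ/6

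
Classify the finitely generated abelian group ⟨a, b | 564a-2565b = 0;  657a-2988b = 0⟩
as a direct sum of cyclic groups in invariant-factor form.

rank_ℚ(R)=2; free=2−2=0
SNF(R) diag = [3, 9] → torsion [3, 9]

Answer: M ≅ ℤ/3 ⊕ ℤ/9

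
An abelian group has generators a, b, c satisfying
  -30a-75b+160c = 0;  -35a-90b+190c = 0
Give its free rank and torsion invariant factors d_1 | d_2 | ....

rank_ℚ(R)=2; free=3−2=1
SNF(R) diag = [5, 5] → torsion [5, 5]

Answer: M ≅ ℤ^1 ⊕ ℤ/5 ⊕ ℤ/5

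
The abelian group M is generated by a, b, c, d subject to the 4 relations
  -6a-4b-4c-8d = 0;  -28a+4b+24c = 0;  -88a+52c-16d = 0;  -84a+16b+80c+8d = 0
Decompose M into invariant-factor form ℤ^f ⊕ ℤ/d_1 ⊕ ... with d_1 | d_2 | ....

rank_ℚ(R)=4; free=4−4=0
SNF(R) diag = [2, 4, 4, 8] → torsion [2, 4, 4, 8]

Answer: M ≅ ℤ/2 ⊕ ℤ/4 ⊕ ℤ/4 ⊕ ℤ/8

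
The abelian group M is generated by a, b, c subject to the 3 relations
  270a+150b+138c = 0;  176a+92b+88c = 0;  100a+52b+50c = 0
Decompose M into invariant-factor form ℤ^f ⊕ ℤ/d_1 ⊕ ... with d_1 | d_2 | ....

rank_ℚ(R)=3; free=3−3=0
SNF(R) diag = [2, 6, 12] → torsion [2, 6, 12]

Answer: M ≅ ℤ/2 ⊕ ℤ/6 ⊕ ℤ/12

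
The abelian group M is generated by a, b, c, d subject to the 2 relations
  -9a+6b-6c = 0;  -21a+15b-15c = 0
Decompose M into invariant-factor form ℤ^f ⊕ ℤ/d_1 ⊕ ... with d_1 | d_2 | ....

Answer: M ≅ ℤ^2 ⊕ ℤ/3 ⊕ ℤ/3

Derivation:
rank_ℚ(R)=2; free=4−2=2
SNF(R) diag = [3, 3] → torsion [3, 3]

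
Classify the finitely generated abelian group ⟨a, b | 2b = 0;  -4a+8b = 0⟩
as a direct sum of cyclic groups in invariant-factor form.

rank_ℚ(R)=2; free=2−2=0
SNF(R) diag = [2, 4] → torsion [2, 4]

Answer: M ≅ ℤ/2 ⊕ ℤ/4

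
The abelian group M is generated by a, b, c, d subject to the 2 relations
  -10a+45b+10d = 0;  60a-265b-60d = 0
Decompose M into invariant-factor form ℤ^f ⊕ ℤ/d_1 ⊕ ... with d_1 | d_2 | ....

Answer: M ≅ ℤ^2 ⊕ ℤ/5 ⊕ ℤ/10

Derivation:
rank_ℚ(R)=2; free=4−2=2
SNF(R) diag = [5, 10] → torsion [5, 10]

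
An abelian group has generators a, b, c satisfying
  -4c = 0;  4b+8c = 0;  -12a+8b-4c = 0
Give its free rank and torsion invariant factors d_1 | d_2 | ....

Answer: M ≅ ℤ/4 ⊕ ℤ/4 ⊕ ℤ/12

Derivation:
rank_ℚ(R)=3; free=3−3=0
SNF(R) diag = [4, 4, 12] → torsion [4, 4, 12]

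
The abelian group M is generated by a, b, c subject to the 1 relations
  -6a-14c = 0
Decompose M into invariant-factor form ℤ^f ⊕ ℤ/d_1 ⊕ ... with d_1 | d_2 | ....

Answer: M ≅ ℤ^2 ⊕ ℤ/2

Derivation:
rank_ℚ(R)=1; free=3−1=2
SNF(R) diag = [2] → torsion [2]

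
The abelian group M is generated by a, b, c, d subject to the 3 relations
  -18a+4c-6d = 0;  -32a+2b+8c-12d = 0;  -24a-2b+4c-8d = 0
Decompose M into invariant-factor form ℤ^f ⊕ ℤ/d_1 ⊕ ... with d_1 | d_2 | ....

Answer: M ≅ ℤ^1 ⊕ ℤ/2 ⊕ ℤ/2 ⊕ ℤ/4

Derivation:
rank_ℚ(R)=3; free=4−3=1
SNF(R) diag = [2, 2, 4] → torsion [2, 2, 4]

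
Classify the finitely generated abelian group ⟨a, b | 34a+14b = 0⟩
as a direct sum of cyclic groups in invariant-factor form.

rank_ℚ(R)=1; free=2−1=1
SNF(R) diag = [2] → torsion [2]

Answer: M ≅ ℤ^1 ⊕ ℤ/2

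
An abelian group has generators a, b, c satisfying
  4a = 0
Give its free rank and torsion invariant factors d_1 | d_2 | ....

rank_ℚ(R)=1; free=3−1=2
SNF(R) diag = [4] → torsion [4]

Answer: M ≅ ℤ^2 ⊕ ℤ/4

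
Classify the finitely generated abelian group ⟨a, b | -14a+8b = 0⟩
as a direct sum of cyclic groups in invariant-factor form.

rank_ℚ(R)=1; free=2−1=1
SNF(R) diag = [2] → torsion [2]

Answer: M ≅ ℤ^1 ⊕ ℤ/2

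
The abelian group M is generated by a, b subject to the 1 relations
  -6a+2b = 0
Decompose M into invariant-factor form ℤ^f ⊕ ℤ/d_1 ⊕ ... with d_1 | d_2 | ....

rank_ℚ(R)=1; free=2−1=1
SNF(R) diag = [2] → torsion [2]

Answer: M ≅ ℤ^1 ⊕ ℤ/2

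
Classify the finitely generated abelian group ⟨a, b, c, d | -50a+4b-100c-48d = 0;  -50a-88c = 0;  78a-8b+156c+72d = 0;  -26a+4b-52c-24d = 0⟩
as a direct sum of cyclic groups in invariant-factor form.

Answer: M ≅ ℤ/2 ⊕ ℤ/4 ⊕ ℤ/12 ⊕ ℤ/24

Derivation:
rank_ℚ(R)=4; free=4−4=0
SNF(R) diag = [2, 4, 12, 24] → torsion [2, 4, 12, 24]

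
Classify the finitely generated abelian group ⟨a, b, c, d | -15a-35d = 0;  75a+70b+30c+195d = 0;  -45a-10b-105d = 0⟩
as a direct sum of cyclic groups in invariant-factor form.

Answer: M ≅ ℤ^1 ⊕ ℤ/5 ⊕ ℤ/10 ⊕ ℤ/30

Derivation:
rank_ℚ(R)=3; free=4−3=1
SNF(R) diag = [5, 10, 30] → torsion [5, 10, 30]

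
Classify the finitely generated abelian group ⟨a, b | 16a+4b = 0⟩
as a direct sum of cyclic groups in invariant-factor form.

Answer: M ≅ ℤ^1 ⊕ ℤ/4

Derivation:
rank_ℚ(R)=1; free=2−1=1
SNF(R) diag = [4] → torsion [4]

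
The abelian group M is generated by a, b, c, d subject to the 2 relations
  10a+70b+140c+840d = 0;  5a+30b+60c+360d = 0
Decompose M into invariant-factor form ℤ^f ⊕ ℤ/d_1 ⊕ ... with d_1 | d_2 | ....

rank_ℚ(R)=2; free=4−2=2
SNF(R) diag = [5, 10] → torsion [5, 10]

Answer: M ≅ ℤ^2 ⊕ ℤ/5 ⊕ ℤ/10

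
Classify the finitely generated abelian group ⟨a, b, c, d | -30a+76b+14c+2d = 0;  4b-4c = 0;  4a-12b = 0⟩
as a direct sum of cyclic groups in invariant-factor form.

rank_ℚ(R)=3; free=4−3=1
SNF(R) diag = [2, 4, 4] → torsion [2, 4, 4]

Answer: M ≅ ℤ^1 ⊕ ℤ/2 ⊕ ℤ/4 ⊕ ℤ/4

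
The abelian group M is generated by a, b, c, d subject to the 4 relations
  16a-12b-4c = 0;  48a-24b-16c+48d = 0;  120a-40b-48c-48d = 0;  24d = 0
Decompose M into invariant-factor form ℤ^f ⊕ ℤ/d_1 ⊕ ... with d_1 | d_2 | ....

rank_ℚ(R)=4; free=4−4=0
SNF(R) diag = [4, 8, 8, 24] → torsion [4, 8, 8, 24]

Answer: M ≅ ℤ/4 ⊕ ℤ/8 ⊕ ℤ/8 ⊕ ℤ/24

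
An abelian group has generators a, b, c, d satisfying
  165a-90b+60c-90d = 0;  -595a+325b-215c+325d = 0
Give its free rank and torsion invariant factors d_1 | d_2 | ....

Answer: M ≅ ℤ^2 ⊕ ℤ/5 ⊕ ℤ/15

Derivation:
rank_ℚ(R)=2; free=4−2=2
SNF(R) diag = [5, 15] → torsion [5, 15]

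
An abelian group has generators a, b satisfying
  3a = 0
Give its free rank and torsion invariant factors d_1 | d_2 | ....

rank_ℚ(R)=1; free=2−1=1
SNF(R) diag = [3] → torsion [3]

Answer: M ≅ ℤ^1 ⊕ ℤ/3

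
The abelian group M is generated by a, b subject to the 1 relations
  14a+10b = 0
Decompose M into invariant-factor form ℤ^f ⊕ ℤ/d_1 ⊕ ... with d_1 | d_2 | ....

Answer: M ≅ ℤ^1 ⊕ ℤ/2

Derivation:
rank_ℚ(R)=1; free=2−1=1
SNF(R) diag = [2] → torsion [2]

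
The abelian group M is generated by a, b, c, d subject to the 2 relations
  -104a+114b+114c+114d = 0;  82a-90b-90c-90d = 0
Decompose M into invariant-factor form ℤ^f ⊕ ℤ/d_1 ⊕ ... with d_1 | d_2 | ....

Answer: M ≅ ℤ^2 ⊕ ℤ/2 ⊕ ℤ/6

Derivation:
rank_ℚ(R)=2; free=4−2=2
SNF(R) diag = [2, 6] → torsion [2, 6]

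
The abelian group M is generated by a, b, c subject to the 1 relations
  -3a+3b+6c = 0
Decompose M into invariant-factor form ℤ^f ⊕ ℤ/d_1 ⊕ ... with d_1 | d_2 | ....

rank_ℚ(R)=1; free=3−1=2
SNF(R) diag = [3] → torsion [3]

Answer: M ≅ ℤ^2 ⊕ ℤ/3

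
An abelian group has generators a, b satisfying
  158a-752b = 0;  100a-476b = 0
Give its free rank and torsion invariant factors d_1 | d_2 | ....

rank_ℚ(R)=2; free=2−2=0
SNF(R) diag = [2, 4] → torsion [2, 4]

Answer: M ≅ ℤ/2 ⊕ ℤ/4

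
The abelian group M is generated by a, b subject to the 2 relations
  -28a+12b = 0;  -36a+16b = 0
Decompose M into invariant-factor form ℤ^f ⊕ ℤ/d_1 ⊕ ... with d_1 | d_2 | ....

rank_ℚ(R)=2; free=2−2=0
SNF(R) diag = [4, 4] → torsion [4, 4]

Answer: M ≅ ℤ/4 ⊕ ℤ/4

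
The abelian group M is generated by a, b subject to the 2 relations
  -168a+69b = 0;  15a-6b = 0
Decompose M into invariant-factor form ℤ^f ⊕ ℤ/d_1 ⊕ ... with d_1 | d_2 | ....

rank_ℚ(R)=2; free=2−2=0
SNF(R) diag = [3, 9] → torsion [3, 9]

Answer: M ≅ ℤ/3 ⊕ ℤ/9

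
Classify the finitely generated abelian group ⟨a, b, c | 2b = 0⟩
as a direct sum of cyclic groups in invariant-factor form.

rank_ℚ(R)=1; free=3−1=2
SNF(R) diag = [2] → torsion [2]

Answer: M ≅ ℤ^2 ⊕ ℤ/2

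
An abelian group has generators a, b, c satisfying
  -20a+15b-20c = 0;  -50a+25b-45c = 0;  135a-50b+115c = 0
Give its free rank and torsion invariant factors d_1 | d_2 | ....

Answer: M ≅ ℤ/5 ⊕ ℤ/5 ⊕ ℤ/5

Derivation:
rank_ℚ(R)=3; free=3−3=0
SNF(R) diag = [5, 5, 5] → torsion [5, 5, 5]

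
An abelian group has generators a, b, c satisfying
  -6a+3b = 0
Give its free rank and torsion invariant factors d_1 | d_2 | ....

Answer: M ≅ ℤ^2 ⊕ ℤ/3

Derivation:
rank_ℚ(R)=1; free=3−1=2
SNF(R) diag = [3] → torsion [3]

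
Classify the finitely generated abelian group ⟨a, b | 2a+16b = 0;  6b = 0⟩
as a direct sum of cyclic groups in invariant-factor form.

rank_ℚ(R)=2; free=2−2=0
SNF(R) diag = [2, 6] → torsion [2, 6]

Answer: M ≅ ℤ/2 ⊕ ℤ/6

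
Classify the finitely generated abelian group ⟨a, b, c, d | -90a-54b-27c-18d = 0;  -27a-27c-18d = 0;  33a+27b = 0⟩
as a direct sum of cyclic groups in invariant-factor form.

rank_ℚ(R)=3; free=4−3=1
SNF(R) diag = [3, 9, 27] → torsion [3, 9, 27]

Answer: M ≅ ℤ^1 ⊕ ℤ/3 ⊕ ℤ/9 ⊕ ℤ/27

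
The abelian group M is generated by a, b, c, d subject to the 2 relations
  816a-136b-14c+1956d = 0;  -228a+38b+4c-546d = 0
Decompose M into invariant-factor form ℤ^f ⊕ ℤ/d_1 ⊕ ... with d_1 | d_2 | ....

rank_ℚ(R)=2; free=4−2=2
SNF(R) diag = [2, 6] → torsion [2, 6]

Answer: M ≅ ℤ^2 ⊕ ℤ/2 ⊕ ℤ/6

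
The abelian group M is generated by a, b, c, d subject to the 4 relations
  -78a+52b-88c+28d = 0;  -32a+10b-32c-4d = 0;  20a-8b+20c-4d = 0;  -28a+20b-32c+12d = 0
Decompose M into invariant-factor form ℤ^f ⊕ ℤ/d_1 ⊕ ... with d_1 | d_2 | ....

rank_ℚ(R)=4; free=4−4=0
SNF(R) diag = [2, 2, 4, 12] → torsion [2, 2, 4, 12]

Answer: M ≅ ℤ/2 ⊕ ℤ/2 ⊕ ℤ/4 ⊕ ℤ/12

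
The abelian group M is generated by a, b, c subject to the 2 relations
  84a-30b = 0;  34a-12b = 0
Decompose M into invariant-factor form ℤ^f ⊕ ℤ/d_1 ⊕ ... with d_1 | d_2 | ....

rank_ℚ(R)=2; free=3−2=1
SNF(R) diag = [2, 6] → torsion [2, 6]

Answer: M ≅ ℤ^1 ⊕ ℤ/2 ⊕ ℤ/6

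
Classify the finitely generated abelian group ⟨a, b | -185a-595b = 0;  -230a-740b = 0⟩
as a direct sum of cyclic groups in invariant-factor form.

Answer: M ≅ ℤ/5 ⊕ ℤ/10

Derivation:
rank_ℚ(R)=2; free=2−2=0
SNF(R) diag = [5, 10] → torsion [5, 10]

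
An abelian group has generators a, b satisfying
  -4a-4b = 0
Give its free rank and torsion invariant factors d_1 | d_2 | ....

Answer: M ≅ ℤ^1 ⊕ ℤ/4

Derivation:
rank_ℚ(R)=1; free=2−1=1
SNF(R) diag = [4] → torsion [4]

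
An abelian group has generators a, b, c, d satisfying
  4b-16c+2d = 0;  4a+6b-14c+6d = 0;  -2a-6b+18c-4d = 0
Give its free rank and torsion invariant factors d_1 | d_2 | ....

Answer: M ≅ ℤ^1 ⊕ ℤ/2 ⊕ ℤ/2 ⊕ ℤ/2

Derivation:
rank_ℚ(R)=3; free=4−3=1
SNF(R) diag = [2, 2, 2] → torsion [2, 2, 2]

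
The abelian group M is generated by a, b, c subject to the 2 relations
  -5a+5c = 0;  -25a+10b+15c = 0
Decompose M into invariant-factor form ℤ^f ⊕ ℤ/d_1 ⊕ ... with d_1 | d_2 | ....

Answer: M ≅ ℤ^1 ⊕ ℤ/5 ⊕ ℤ/10

Derivation:
rank_ℚ(R)=2; free=3−2=1
SNF(R) diag = [5, 10] → torsion [5, 10]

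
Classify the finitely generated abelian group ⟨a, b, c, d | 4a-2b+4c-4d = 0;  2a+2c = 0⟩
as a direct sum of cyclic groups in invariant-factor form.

rank_ℚ(R)=2; free=4−2=2
SNF(R) diag = [2, 2] → torsion [2, 2]

Answer: M ≅ ℤ^2 ⊕ ℤ/2 ⊕ ℤ/2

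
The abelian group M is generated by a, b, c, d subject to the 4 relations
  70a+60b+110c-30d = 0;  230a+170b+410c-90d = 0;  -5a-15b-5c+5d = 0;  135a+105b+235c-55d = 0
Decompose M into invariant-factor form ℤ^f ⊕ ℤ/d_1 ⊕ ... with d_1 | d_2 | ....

Answer: M ≅ ℤ/5 ⊕ ℤ/10 ⊕ ℤ/20 ⊕ ℤ/20

Derivation:
rank_ℚ(R)=4; free=4−4=0
SNF(R) diag = [5, 10, 20, 20] → torsion [5, 10, 20, 20]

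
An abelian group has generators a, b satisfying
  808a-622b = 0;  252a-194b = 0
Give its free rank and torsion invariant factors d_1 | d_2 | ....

rank_ℚ(R)=2; free=2−2=0
SNF(R) diag = [2, 4] → torsion [2, 4]

Answer: M ≅ ℤ/2 ⊕ ℤ/4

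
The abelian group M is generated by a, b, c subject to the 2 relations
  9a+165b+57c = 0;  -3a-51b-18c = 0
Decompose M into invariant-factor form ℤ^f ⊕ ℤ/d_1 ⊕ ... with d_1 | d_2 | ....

Answer: M ≅ ℤ^1 ⊕ ℤ/3 ⊕ ℤ/3

Derivation:
rank_ℚ(R)=2; free=3−2=1
SNF(R) diag = [3, 3] → torsion [3, 3]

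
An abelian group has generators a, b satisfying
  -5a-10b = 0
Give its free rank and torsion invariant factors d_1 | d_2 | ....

Answer: M ≅ ℤ^1 ⊕ ℤ/5

Derivation:
rank_ℚ(R)=1; free=2−1=1
SNF(R) diag = [5] → torsion [5]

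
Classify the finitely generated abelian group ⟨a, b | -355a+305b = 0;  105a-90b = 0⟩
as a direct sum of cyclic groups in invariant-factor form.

Answer: M ≅ ℤ/5 ⊕ ℤ/15

Derivation:
rank_ℚ(R)=2; free=2−2=0
SNF(R) diag = [5, 15] → torsion [5, 15]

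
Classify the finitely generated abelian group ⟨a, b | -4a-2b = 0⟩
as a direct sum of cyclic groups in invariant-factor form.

Answer: M ≅ ℤ^1 ⊕ ℤ/2

Derivation:
rank_ℚ(R)=1; free=2−1=1
SNF(R) diag = [2] → torsion [2]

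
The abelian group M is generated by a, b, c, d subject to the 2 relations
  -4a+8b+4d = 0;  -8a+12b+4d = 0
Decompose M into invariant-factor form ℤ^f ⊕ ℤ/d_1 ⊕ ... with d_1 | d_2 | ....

rank_ℚ(R)=2; free=4−2=2
SNF(R) diag = [4, 4] → torsion [4, 4]

Answer: M ≅ ℤ^2 ⊕ ℤ/4 ⊕ ℤ/4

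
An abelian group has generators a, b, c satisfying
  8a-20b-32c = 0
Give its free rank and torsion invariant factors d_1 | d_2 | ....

Answer: M ≅ ℤ^2 ⊕ ℤ/4

Derivation:
rank_ℚ(R)=1; free=3−1=2
SNF(R) diag = [4] → torsion [4]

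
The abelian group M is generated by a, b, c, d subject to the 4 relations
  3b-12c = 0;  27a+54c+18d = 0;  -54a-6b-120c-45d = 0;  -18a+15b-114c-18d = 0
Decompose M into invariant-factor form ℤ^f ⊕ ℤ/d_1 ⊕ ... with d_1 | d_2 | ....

rank_ℚ(R)=4; free=4−4=0
SNF(R) diag = [3, 9, 9, 18] → torsion [3, 9, 9, 18]

Answer: M ≅ ℤ/3 ⊕ ℤ/9 ⊕ ℤ/9 ⊕ ℤ/18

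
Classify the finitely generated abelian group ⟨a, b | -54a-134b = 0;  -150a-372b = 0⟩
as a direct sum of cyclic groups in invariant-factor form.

rank_ℚ(R)=2; free=2−2=0
SNF(R) diag = [2, 6] → torsion [2, 6]

Answer: M ≅ ℤ/2 ⊕ ℤ/6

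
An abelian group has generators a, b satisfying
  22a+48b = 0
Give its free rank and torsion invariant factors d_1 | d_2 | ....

rank_ℚ(R)=1; free=2−1=1
SNF(R) diag = [2] → torsion [2]

Answer: M ≅ ℤ^1 ⊕ ℤ/2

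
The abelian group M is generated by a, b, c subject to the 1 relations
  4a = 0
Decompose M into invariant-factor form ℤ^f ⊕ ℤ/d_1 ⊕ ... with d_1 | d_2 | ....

rank_ℚ(R)=1; free=3−1=2
SNF(R) diag = [4] → torsion [4]

Answer: M ≅ ℤ^2 ⊕ ℤ/4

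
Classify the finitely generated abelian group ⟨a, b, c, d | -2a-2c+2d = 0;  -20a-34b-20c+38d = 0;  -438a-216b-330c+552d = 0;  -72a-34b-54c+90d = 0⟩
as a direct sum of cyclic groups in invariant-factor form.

Answer: M ≅ ℤ/2 ⊕ ℤ/2 ⊕ ℤ/6 ⊕ ℤ/18

Derivation:
rank_ℚ(R)=4; free=4−4=0
SNF(R) diag = [2, 2, 6, 18] → torsion [2, 2, 6, 18]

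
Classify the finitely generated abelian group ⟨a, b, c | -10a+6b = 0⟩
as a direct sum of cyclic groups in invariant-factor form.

Answer: M ≅ ℤ^2 ⊕ ℤ/2

Derivation:
rank_ℚ(R)=1; free=3−1=2
SNF(R) diag = [2] → torsion [2]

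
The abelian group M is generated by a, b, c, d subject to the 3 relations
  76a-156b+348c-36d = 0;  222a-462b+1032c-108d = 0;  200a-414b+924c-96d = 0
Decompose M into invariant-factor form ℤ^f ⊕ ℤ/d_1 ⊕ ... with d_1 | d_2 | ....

rank_ℚ(R)=3; free=4−3=1
SNF(R) diag = [2, 6, 12] → torsion [2, 6, 12]

Answer: M ≅ ℤ^1 ⊕ ℤ/2 ⊕ ℤ/6 ⊕ ℤ/12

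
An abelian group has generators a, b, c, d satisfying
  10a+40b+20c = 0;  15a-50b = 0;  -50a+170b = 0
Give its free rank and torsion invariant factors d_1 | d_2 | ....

rank_ℚ(R)=3; free=4−3=1
SNF(R) diag = [5, 10, 20] → torsion [5, 10, 20]

Answer: M ≅ ℤ^1 ⊕ ℤ/5 ⊕ ℤ/10 ⊕ ℤ/20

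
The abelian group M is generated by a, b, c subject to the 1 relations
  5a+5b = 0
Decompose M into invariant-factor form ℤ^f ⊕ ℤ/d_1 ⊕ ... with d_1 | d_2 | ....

Answer: M ≅ ℤ^2 ⊕ ℤ/5

Derivation:
rank_ℚ(R)=1; free=3−1=2
SNF(R) diag = [5] → torsion [5]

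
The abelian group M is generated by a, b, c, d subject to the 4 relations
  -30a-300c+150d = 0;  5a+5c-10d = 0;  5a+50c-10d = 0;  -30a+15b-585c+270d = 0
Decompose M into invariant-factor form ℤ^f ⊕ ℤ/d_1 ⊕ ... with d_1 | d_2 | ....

Answer: M ≅ ℤ/5 ⊕ ℤ/15 ⊕ ℤ/45 ⊕ ℤ/90

Derivation:
rank_ℚ(R)=4; free=4−4=0
SNF(R) diag = [5, 15, 45, 90] → torsion [5, 15, 45, 90]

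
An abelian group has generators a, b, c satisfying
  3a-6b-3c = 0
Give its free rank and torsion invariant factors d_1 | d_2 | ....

rank_ℚ(R)=1; free=3−1=2
SNF(R) diag = [3] → torsion [3]

Answer: M ≅ ℤ^2 ⊕ ℤ/3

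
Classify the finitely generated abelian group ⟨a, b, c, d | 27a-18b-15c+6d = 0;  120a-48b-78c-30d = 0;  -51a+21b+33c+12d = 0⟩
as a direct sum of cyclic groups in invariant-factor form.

Answer: M ≅ ℤ^1 ⊕ ℤ/3 ⊕ ℤ/3 ⊕ ℤ/6

Derivation:
rank_ℚ(R)=3; free=4−3=1
SNF(R) diag = [3, 3, 6] → torsion [3, 3, 6]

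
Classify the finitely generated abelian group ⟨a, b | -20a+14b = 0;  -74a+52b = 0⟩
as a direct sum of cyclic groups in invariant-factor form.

rank_ℚ(R)=2; free=2−2=0
SNF(R) diag = [2, 2] → torsion [2, 2]

Answer: M ≅ ℤ/2 ⊕ ℤ/2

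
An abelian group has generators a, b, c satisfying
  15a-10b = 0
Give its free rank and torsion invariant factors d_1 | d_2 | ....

Answer: M ≅ ℤ^2 ⊕ ℤ/5

Derivation:
rank_ℚ(R)=1; free=3−1=2
SNF(R) diag = [5] → torsion [5]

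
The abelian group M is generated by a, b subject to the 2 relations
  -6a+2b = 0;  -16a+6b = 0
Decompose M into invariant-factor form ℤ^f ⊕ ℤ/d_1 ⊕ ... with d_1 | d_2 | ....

rank_ℚ(R)=2; free=2−2=0
SNF(R) diag = [2, 2] → torsion [2, 2]

Answer: M ≅ ℤ/2 ⊕ ℤ/2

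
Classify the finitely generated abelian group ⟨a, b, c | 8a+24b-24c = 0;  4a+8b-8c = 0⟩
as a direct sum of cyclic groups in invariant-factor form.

rank_ℚ(R)=2; free=3−2=1
SNF(R) diag = [4, 8] → torsion [4, 8]

Answer: M ≅ ℤ^1 ⊕ ℤ/4 ⊕ ℤ/8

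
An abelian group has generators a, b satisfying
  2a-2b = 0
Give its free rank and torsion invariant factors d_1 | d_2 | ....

Answer: M ≅ ℤ^1 ⊕ ℤ/2

Derivation:
rank_ℚ(R)=1; free=2−1=1
SNF(R) diag = [2] → torsion [2]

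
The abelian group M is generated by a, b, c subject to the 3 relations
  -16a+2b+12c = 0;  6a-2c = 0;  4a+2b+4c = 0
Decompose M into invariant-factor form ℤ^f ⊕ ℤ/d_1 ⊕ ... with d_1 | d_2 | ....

Answer: M ≅ ℤ/2 ⊕ ℤ/2 ⊕ ℤ/4

Derivation:
rank_ℚ(R)=3; free=3−3=0
SNF(R) diag = [2, 2, 4] → torsion [2, 2, 4]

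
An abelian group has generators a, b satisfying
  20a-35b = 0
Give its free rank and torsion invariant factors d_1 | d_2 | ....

Answer: M ≅ ℤ^1 ⊕ ℤ/5

Derivation:
rank_ℚ(R)=1; free=2−1=1
SNF(R) diag = [5] → torsion [5]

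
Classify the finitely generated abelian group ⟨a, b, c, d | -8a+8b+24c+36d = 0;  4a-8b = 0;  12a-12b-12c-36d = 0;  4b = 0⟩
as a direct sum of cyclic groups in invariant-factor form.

rank_ℚ(R)=4; free=4−4=0
SNF(R) diag = [4, 4, 12, 36] → torsion [4, 4, 12, 36]

Answer: M ≅ ℤ/4 ⊕ ℤ/4 ⊕ ℤ/12 ⊕ ℤ/36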